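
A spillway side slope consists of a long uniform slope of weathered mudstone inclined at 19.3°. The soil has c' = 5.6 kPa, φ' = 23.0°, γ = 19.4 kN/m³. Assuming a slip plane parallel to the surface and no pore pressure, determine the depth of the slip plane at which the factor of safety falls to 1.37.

z = 5.86 m

Setting FS = 1.37 in FS = [c' + γz cos²β tanφ'] / [γz sinβ cosβ] and solving for z:
z = c' / [γ cosβ (FS·sinβ − cosβ·tanφ')]
  = 5.6 / [19.4·cos19.3°·(1.37·sin19.3° − cos19.3°·tan23.0°)]
  = 5.6 / [19.4·0.9438·(1.37·0.3305 − 0.9438·0.4245)]
  = 5.6 / 0.9555 = 5.861 m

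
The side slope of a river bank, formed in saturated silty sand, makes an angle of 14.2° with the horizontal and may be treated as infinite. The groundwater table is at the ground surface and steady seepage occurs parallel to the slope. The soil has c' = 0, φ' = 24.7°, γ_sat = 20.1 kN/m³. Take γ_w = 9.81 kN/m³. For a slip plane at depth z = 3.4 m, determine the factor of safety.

FS = 0.93

With seepage parallel to the slope and the water table at the surface, the effective normal stress on the slip plane uses the buoyant unit weight γ' = γ_sat − γ_w while the driving shear stress uses γ_sat:
FS = [c' + γ' z cos²β tanφ'] / [γ_sat z sinβ cosβ]
(For c' = 0 this reduces to FS = (γ'/γ_sat)·tanφ'/tanβ.)
γ' = 20.1 − 9.81 = 10.29 kN/m³
Numerator = 0.0 + 10.29·3.4·cos²14.2°·tan24.7° = 0.0 + 10.29·3.4·0.9398·0.4599 = 15.123 kPa
Denominator = 20.1·3.4·sin14.2°·cos14.2° = 20.1·3.4·0.2453·0.9694 = 16.252 kPa
FS = 15.123 / 16.252 = 0.931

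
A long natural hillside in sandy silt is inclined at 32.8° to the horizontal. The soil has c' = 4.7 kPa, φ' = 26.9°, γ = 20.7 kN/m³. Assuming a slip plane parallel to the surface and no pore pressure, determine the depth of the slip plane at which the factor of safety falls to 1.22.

Setting FS = 1.22 in FS = [c' + γz cos²β tanφ'] / [γz sinβ cosβ] and solving for z:
z = c' / [γ cosβ (FS·sinβ − cosβ·tanφ')]
  = 4.7 / [20.7·cos32.8°·(1.22·sin32.8° − cos32.8°·tan26.9°)]
  = 4.7 / [20.7·0.8406·(1.22·0.5417 − 0.8406·0.5073)]
  = 4.7 / 4.0792 = 1.152 m

z = 1.15 m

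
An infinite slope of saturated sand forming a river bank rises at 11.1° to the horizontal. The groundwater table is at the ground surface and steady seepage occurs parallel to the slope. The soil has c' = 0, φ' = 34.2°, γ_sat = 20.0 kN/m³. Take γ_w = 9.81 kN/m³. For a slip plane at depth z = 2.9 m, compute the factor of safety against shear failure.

With seepage parallel to the slope and the water table at the surface, the effective normal stress on the slip plane uses the buoyant unit weight γ' = γ_sat − γ_w while the driving shear stress uses γ_sat:
FS = [c' + γ' z cos²β tanφ'] / [γ_sat z sinβ cosβ]
(For c' = 0 this reduces to FS = (γ'/γ_sat)·tanφ'/tanβ.)
γ' = 20.0 − 9.81 = 10.19 kN/m³
Numerator = 0.0 + 10.19·2.9·cos²11.1°·tan34.2° = 0.0 + 10.19·2.9·0.9629·0.6796 = 19.338 kPa
Denominator = 20.0·2.9·sin11.1°·cos11.1° = 20.0·2.9·0.1925·0.9813 = 10.957 kPa
FS = 19.338 / 10.957 = 1.765

FS = 1.76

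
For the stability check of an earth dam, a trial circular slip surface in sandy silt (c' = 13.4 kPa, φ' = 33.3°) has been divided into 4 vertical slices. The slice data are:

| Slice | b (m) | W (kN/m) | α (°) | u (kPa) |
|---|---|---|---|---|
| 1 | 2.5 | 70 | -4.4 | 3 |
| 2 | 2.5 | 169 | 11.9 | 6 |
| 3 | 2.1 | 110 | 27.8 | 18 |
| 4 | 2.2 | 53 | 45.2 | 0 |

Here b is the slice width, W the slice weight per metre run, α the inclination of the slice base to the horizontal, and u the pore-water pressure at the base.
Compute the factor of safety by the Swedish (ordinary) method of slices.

FS = 2.88

Ordinary method of slices: FS = Σ[c'·Δl_i + (W_i cosα_i − u_i·Δl_i)·tanφ'] / Σ W_i sinα_i, with Δl_i = b_i / cosα_i.
Slice 1: Δl = 2.5/cos(-4.4°) = 2.507 m; N'_1 = 70·cos(-4.4°) − 3·2.507 = 62.3; c'Δl = 33.60; W sinα = -5.4
Slice 2: Δl = 2.5/cos11.9° = 2.555 m; N'_2 = 169·cos11.9° − 6·2.555 = 150.0; c'Δl = 34.24; W sinα = 34.8
Slice 3: Δl = 2.1/cos27.8° = 2.374 m; N'_3 = 110·cos27.8° − 18·2.374 = 54.6; c'Δl = 31.81; W sinα = 51.3
Slice 4: Δl = 2.2/cos45.2° = 3.122 m; N'_4 = 53·cos45.2° − 0·3.122 = 37.3; c'Δl = 41.84; W sinα = 37.6
Σc'Δl = 141.5 kN/m; ΣN' = 304.2 kN/m; ΣW sinα = 118.4 kN/m
Resisting = 141.5 + 304.2·tan33.3° = 141.5 + 199.8 = 341.3 kN/m
FS = 341.3 / 118.4 = 2.883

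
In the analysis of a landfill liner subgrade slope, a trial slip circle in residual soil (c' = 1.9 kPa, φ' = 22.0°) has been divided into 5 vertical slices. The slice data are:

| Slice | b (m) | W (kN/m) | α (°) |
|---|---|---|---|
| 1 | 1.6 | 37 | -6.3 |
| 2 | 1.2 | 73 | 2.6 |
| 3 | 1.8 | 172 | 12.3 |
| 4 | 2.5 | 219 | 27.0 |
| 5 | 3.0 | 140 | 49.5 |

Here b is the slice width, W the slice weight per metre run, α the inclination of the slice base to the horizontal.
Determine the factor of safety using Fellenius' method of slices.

FS = 1.04

Ordinary method of slices: FS = Σ[c'·Δl_i + (W_i cosα_i)·tanφ'] / Σ W_i sinα_i, with Δl_i = b_i / cosα_i.
Slice 1: Δl = 1.6/cos(-6.3°) = 1.610 m; N'_1 = 37·cos(-6.3°) = 36.8; c'Δl = 3.06; W sinα = -4.1
Slice 2: Δl = 1.2/cos2.6° = 1.201 m; N'_2 = 73·cos2.6° = 72.9; c'Δl = 2.28; W sinα = 3.3
Slice 3: Δl = 1.8/cos12.3° = 1.842 m; N'_3 = 172·cos12.3° = 168.1; c'Δl = 3.50; W sinα = 36.6
Slice 4: Δl = 2.5/cos27.0° = 2.806 m; N'_4 = 219·cos27.0° = 195.1; c'Δl = 5.33; W sinα = 99.4
Slice 5: Δl = 3.0/cos49.5° = 4.619 m; N'_5 = 140·cos49.5° = 90.9; c'Δl = 8.78; W sinα = 106.5
Σc'Δl = 22.9 kN/m; ΣN' = 563.8 kN/m; ΣW sinα = 241.8 kN/m
Resisting = 22.9 + 563.8·tan22.0° = 22.9 + 227.8 = 250.7 kN/m
FS = 250.7 / 241.8 = 1.037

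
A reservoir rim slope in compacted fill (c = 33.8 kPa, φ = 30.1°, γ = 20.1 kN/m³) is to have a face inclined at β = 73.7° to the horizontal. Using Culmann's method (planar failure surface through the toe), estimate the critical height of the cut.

Culmann's analysis gives the critical failure plane at α_cr = (β + φ)/2 = (73.7 + 30.1)/2 = 51.9°, and the critical height
H_c = (4c/γ) · sinβ cosφ / [1 − cos(β − φ)]
    = (4·33.8/20.1) · sin73.7°·cos30.1° / [1 − cos(43.6°)]
    = 6.726 · 0.9598·0.8652 / [1 − 0.7242]
    = 6.726 · 0.8304 / 0.2758
    = 20.25 m

H_c = 20.25 m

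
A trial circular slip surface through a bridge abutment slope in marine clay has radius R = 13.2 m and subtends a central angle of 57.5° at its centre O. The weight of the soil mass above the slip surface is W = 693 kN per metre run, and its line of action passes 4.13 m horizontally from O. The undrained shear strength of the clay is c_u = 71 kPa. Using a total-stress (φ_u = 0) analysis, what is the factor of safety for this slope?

Taking moments about the centre O, the resisting moment is provided by the undrained shear strength acting along the arc:
Arc length L_a = R·θ = 13.2·(57.5°·π/180) = 13.2·1.0036 = 13.25 m
M_R = c_u·L_a·R = 71·13.25·13.2 = 12415.1 kN·m/m
M_D = W·d = 693·4.13 = 2862.1 kN·m/m
FS = M_R / M_D = 12415.1 / 2862.1 = 4.338

FS = 4.34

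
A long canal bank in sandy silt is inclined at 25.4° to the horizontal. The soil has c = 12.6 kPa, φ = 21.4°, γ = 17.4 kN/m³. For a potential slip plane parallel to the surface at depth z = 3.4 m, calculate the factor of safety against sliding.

FS = 1.38

For an infinite slope with a slip plane parallel to the surface (no pore pressure): FS = [c + γz cos²β tanφ] / [γz sinβ cosβ].
γz = 17.4·3.4 = 59.16 kN/m²
Numerator = 12.6 + 59.16·cos²25.4°·tan21.4° = 12.6 + 59.16·0.8160·0.3919 = 31.519 kPa
Denominator = 59.16·sin25.4°·cos25.4° = 59.16·0.4289·0.9033 = 22.923 kPa
FS = 31.519 / 22.923 = 1.375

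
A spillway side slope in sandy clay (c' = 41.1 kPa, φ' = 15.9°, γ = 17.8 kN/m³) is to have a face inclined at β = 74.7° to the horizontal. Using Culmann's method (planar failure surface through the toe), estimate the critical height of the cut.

Culmann's analysis gives the critical failure plane at α_cr = (β + φ')/2 = (74.7 + 15.9)/2 = 45.3°, and the critical height
H_c = (4c'/γ) · sinβ cosφ' / [1 − cos(β − φ')]
    = (4·41.1/17.8) · sin74.7°·cos15.9° / [1 − cos(58.8°)]
    = 9.236 · 0.9646·0.9617 / [1 − 0.5180]
    = 9.236 · 0.9277 / 0.4820
    = 17.78 m

H_c = 17.78 m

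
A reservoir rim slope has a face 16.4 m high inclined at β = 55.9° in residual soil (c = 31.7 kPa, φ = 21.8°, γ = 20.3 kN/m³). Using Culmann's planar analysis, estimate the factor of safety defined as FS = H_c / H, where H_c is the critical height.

FS = 1.70

H_c = (4c/γ) · sinβ cosφ / [1 − cos(β − φ)]
    = (4·31.7/20.3) · sin55.9°·cos21.8° / [1 − cos34.1°]
    = 6.246 · 0.7688 / 0.1719 = 27.93 m
FS = H_c / H = 27.93 / 16.4 = 1.703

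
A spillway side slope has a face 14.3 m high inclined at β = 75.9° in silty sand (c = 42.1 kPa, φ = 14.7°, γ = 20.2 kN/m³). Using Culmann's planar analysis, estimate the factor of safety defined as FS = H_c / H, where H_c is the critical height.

H_c = (4c/γ) · sinβ cosφ / [1 − cos(β − φ)]
    = (4·42.1/20.2) · sin75.9°·cos14.7° / [1 − cos61.2°]
    = 8.337 · 0.9381 / 0.5182 = 15.09 m
FS = H_c / H = 15.09 / 14.3 = 1.055

FS = 1.06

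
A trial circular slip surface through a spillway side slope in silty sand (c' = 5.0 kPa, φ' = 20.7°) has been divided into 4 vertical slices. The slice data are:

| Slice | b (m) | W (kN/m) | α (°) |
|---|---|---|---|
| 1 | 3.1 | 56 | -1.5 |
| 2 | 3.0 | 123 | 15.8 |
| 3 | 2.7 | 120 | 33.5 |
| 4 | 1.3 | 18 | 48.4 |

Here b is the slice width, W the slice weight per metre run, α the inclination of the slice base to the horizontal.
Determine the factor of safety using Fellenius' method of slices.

Ordinary method of slices: FS = Σ[c'·Δl_i + (W_i cosα_i)·tanφ'] / Σ W_i sinα_i, with Δl_i = b_i / cosα_i.
Slice 1: Δl = 3.1/cos(-1.5°) = 3.101 m; N'_1 = 56·cos(-1.5°) = 56.0; c'Δl = 15.51; W sinα = -1.5
Slice 2: Δl = 3.0/cos15.8° = 3.118 m; N'_2 = 123·cos15.8° = 118.4; c'Δl = 15.59; W sinα = 33.5
Slice 3: Δl = 2.7/cos33.5° = 3.238 m; N'_3 = 120·cos33.5° = 100.1; c'Δl = 16.19; W sinα = 66.2
Slice 4: Δl = 1.3/cos48.4° = 1.958 m; N'_4 = 18·cos48.4° = 12.0; c'Δl = 9.79; W sinα = 13.5
Σc'Δl = 57.1 kN/m; ΣN' = 286.4 kN/m; ΣW sinα = 111.7 kN/m
Resisting = 57.1 + 286.4·tan20.7° = 57.1 + 108.2 = 165.3 kN/m
FS = 165.3 / 111.7 = 1.479

FS = 1.48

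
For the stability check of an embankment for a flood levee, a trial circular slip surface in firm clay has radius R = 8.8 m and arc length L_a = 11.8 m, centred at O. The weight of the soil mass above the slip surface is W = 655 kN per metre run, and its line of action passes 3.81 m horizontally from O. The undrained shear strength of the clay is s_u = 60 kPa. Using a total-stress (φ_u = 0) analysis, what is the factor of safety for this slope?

FS = 2.50

Taking moments about the centre O, the resisting moment is provided by the undrained shear strength acting along the arc:
M_R = s_u·L_a·R = 60·11.80·8.8 = 6230.4 kN·m/m
M_D = W·d = 655·3.81 = 2495.6 kN·m/m
FS = M_R / M_D = 6230.4 / 2495.6 = 2.497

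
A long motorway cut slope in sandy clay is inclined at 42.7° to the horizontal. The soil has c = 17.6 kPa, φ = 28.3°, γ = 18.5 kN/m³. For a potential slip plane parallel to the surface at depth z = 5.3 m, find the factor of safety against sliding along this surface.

For an infinite slope with a slip plane parallel to the surface (no pore pressure): FS = [c + γz cos²β tanφ] / [γz sinβ cosβ].
γz = 18.5·5.3 = 98.05 kN/m²
Numerator = 17.6 + 98.05·cos²42.7°·tan28.3° = 17.6 + 98.05·0.5401·0.5384 = 46.114 kPa
Denominator = 98.05·sin42.7°·cos42.7° = 98.05·0.6782·0.7349 = 48.867 kPa
FS = 46.114 / 48.867 = 0.944

FS = 0.94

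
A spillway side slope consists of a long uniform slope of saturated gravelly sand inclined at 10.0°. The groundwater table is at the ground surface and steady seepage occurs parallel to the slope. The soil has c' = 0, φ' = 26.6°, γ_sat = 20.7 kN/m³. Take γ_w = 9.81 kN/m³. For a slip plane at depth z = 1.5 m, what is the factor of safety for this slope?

With seepage parallel to the slope and the water table at the surface, the effective normal stress on the slip plane uses the buoyant unit weight γ' = γ_sat − γ_w while the driving shear stress uses γ_sat:
FS = [c' + γ' z cos²β tanφ'] / [γ_sat z sinβ cosβ]
(For c' = 0 this reduces to FS = (γ'/γ_sat)·tanφ'/tanβ.)
γ' = 20.7 − 9.81 = 10.89 kN/m³
Numerator = 0.0 + 10.89·1.5·cos²10.0°·tan26.6° = 0.0 + 10.89·1.5·0.9698·0.5008 = 7.933 kPa
Denominator = 20.7·1.5·sin10.0°·cos10.0° = 20.7·1.5·0.1736·0.9848 = 5.310 kPa
FS = 7.933 / 5.310 = 1.494

FS = 1.49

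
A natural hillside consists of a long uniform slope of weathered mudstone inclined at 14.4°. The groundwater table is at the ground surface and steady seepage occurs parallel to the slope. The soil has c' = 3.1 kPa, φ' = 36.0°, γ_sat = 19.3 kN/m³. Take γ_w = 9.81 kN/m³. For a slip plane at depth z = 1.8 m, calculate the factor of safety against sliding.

FS = 1.76

With seepage parallel to the slope and the water table at the surface, the effective normal stress on the slip plane uses the buoyant unit weight γ' = γ_sat − γ_w while the driving shear stress uses γ_sat:
FS = [c' + γ' z cos²β tanφ'] / [γ_sat z sinβ cosβ]
γ' = 19.3 − 9.81 = 9.49 kN/m³
Numerator = 3.1 + 9.49·1.8·cos²14.4°·tan36.0° = 3.1 + 9.49·1.8·0.9382·0.7265 = 14.743 kPa
Denominator = 19.3·1.8·sin14.4°·cos14.4° = 19.3·1.8·0.2487·0.9686 = 8.368 kPa
FS = 14.743 / 8.368 = 1.762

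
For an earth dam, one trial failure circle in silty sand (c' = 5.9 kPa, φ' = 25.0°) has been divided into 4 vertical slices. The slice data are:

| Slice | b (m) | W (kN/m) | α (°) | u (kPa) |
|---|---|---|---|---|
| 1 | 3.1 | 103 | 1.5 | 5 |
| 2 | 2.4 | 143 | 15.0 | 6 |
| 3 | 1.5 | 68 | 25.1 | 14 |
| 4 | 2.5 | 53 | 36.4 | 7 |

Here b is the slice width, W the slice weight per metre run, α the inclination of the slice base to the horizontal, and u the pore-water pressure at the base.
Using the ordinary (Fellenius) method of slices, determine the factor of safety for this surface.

Ordinary method of slices: FS = Σ[c'·Δl_i + (W_i cosα_i − u_i·Δl_i)·tanφ'] / Σ W_i sinα_i, with Δl_i = b_i / cosα_i.
Slice 1: Δl = 3.1/cos1.5° = 3.101 m; N'_1 = 103·cos1.5° − 5·3.101 = 87.5; c'Δl = 18.30; W sinα = 2.7
Slice 2: Δl = 2.4/cos15.0° = 2.485 m; N'_2 = 143·cos15.0° − 6·2.485 = 123.2; c'Δl = 14.66; W sinα = 37.0
Slice 3: Δl = 1.5/cos25.1° = 1.656 m; N'_3 = 68·cos25.1° − 14·1.656 = 38.4; c'Δl = 9.77; W sinα = 28.8
Slice 4: Δl = 2.5/cos36.4° = 3.106 m; N'_4 = 53·cos36.4° − 7·3.106 = 20.9; c'Δl = 18.33; W sinα = 31.5
Σc'Δl = 61.1 kN/m; ΣN' = 270.0 kN/m; ΣW sinα = 100.0 kN/m
Resisting = 61.1 + 270.0·tan25.0° = 61.1 + 125.9 = 187.0 kN/m
FS = 187.0 / 100.0 = 1.869

FS = 1.87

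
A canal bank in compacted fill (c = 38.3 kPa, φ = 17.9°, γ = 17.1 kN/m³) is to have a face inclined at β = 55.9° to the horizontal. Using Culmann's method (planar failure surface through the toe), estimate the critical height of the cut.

H_c = 33.30 m

Culmann's analysis gives the critical failure plane at α_cr = (β + φ)/2 = (55.9 + 17.9)/2 = 36.9°, and the critical height
H_c = (4c/γ) · sinβ cosφ / [1 − cos(β − φ)]
    = (4·38.3/17.1) · sin55.9°·cos17.9° / [1 − cos(38.0°)]
    = 8.959 · 0.8281·0.9516 / [1 − 0.7880]
    = 8.959 · 0.7880 / 0.2120
    = 33.30 m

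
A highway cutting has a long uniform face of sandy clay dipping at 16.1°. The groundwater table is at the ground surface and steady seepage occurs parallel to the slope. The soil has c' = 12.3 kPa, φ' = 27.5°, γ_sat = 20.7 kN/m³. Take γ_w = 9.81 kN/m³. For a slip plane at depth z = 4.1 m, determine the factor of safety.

With seepage parallel to the slope and the water table at the surface, the effective normal stress on the slip plane uses the buoyant unit weight γ' = γ_sat − γ_w while the driving shear stress uses γ_sat:
FS = [c' + γ' z cos²β tanφ'] / [γ_sat z sinβ cosβ]
γ' = 20.7 − 9.81 = 10.89 kN/m³
Numerator = 12.3 + 10.89·4.1·cos²16.1°·tan27.5° = 12.3 + 10.89·4.1·0.9231·0.5206 = 33.755 kPa
Denominator = 20.7·4.1·sin16.1°·cos16.1° = 20.7·4.1·0.2773·0.9608 = 22.613 kPa
FS = 33.755 / 22.613 = 1.493

FS = 1.49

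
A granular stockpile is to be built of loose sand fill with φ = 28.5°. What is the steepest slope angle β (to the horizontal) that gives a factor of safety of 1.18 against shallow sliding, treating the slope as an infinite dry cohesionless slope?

For an infinite dry cohesionless slope FS = tanφ/tanβ, so tanβ = tanφ / FS.
tanβ = tan28.5° / 1.18 = 0.5430 / 1.18 = 0.4601
β = arctan(0.4601) = 24.71°

β = 24.7°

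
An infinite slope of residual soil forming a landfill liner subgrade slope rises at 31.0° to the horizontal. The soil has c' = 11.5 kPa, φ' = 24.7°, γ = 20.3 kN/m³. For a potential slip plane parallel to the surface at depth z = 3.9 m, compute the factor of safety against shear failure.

FS = 1.09

For an infinite slope with a slip plane parallel to the surface (no pore pressure): FS = [c' + γz cos²β tanφ'] / [γz sinβ cosβ].
γz = 20.3·3.9 = 79.17 kN/m²
Numerator = 11.5 + 79.17·cos²31.0°·tan24.7° = 11.5 + 79.17·0.7347·0.4599 = 38.255 kPa
Denominator = 79.17·sin31.0°·cos31.0° = 79.17·0.5150·0.8572 = 34.951 kPa
FS = 38.255 / 34.951 = 1.095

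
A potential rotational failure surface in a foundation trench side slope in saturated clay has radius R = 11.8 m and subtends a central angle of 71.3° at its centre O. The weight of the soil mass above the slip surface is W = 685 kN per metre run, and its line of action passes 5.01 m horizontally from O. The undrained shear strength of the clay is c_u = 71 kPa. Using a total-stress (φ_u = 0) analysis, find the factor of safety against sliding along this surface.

FS = 3.58

Taking moments about the centre O, the resisting moment is provided by the undrained shear strength acting along the arc:
Arc length L_a = R·θ = 11.8·(71.3°·π/180) = 11.8·1.2444 = 14.68 m
M_R = c_u·L_a·R = 71·14.68·11.8 = 12302.4 kN·m/m
M_D = W·d = 685·5.01 = 3431.8 kN·m/m
FS = M_R / M_D = 12302.4 / 3431.8 = 3.585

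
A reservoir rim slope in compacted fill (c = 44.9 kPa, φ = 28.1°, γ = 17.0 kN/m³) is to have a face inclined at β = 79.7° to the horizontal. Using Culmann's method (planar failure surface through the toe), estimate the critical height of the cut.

H_c = 24.20 m

Culmann's analysis gives the critical failure plane at α_cr = (β + φ)/2 = (79.7 + 28.1)/2 = 53.9°, and the critical height
H_c = (4c/γ) · sinβ cosφ / [1 − cos(β − φ)]
    = (4·44.9/17.0) · sin79.7°·cos28.1° / [1 − cos(51.6°)]
    = 10.565 · 0.9839·0.8821 / [1 − 0.6211]
    = 10.565 · 0.8679 / 0.3789
    = 24.20 m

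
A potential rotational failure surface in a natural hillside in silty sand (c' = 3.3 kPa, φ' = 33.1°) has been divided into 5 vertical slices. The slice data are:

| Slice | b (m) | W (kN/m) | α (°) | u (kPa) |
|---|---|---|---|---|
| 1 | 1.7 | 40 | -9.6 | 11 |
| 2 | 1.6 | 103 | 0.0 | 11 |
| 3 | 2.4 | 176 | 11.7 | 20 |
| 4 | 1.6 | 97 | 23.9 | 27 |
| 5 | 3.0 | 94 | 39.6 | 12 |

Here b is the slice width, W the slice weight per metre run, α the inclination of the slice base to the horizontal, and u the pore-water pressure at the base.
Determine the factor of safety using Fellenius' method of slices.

FS = 1.80

Ordinary method of slices: FS = Σ[c'·Δl_i + (W_i cosα_i − u_i·Δl_i)·tanφ'] / Σ W_i sinα_i, with Δl_i = b_i / cosα_i.
Slice 1: Δl = 1.7/cos(-9.6°) = 1.724 m; N'_1 = 40·cos(-9.6°) − 11·1.724 = 20.5; c'Δl = 5.69; W sinα = -6.7
Slice 2: Δl = 1.6/cos0.0° = 1.600 m; N'_2 = 103·cos0.0° − 11·1.600 = 85.4; c'Δl = 5.28; W sinα = 0.0
Slice 3: Δl = 2.4/cos11.7° = 2.451 m; N'_3 = 176·cos11.7° − 20·2.451 = 123.3; c'Δl = 8.09; W sinα = 35.7
Slice 4: Δl = 1.6/cos23.9° = 1.750 m; N'_4 = 97·cos23.9° − 27·1.750 = 41.4; c'Δl = 5.78; W sinα = 39.3
Slice 5: Δl = 3.0/cos39.6° = 3.894 m; N'_5 = 94·cos39.6° − 12·3.894 = 25.7; c'Δl = 12.85; W sinα = 59.9
Σc'Δl = 37.7 kN/m; ΣN' = 296.3 kN/m; ΣW sinα = 128.2 kN/m
Resisting = 37.7 + 296.3·tan33.1° = 37.7 + 193.2 = 230.9 kN/m
FS = 230.9 / 128.2 = 1.800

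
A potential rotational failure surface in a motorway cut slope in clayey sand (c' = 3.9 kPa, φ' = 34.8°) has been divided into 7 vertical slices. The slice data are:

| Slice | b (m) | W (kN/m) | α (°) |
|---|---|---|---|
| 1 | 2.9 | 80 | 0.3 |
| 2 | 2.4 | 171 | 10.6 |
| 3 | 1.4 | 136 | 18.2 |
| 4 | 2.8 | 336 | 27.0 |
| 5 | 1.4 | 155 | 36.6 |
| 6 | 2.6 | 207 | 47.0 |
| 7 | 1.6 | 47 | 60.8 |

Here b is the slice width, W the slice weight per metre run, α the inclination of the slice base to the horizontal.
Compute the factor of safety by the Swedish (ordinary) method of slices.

Ordinary method of slices: FS = Σ[c'·Δl_i + (W_i cosα_i)·tanφ'] / Σ W_i sinα_i, with Δl_i = b_i / cosα_i.
Slice 1: Δl = 2.9/cos0.3° = 2.900 m; N'_1 = 80·cos0.3° = 80.0; c'Δl = 11.31; W sinα = 0.4
Slice 2: Δl = 2.4/cos10.6° = 2.442 m; N'_2 = 171·cos10.6° = 168.1; c'Δl = 9.52; W sinα = 31.5
Slice 3: Δl = 1.4/cos18.2° = 1.474 m; N'_3 = 136·cos18.2° = 129.2; c'Δl = 5.75; W sinα = 42.5
Slice 4: Δl = 2.8/cos27.0° = 3.143 m; N'_4 = 336·cos27.0° = 299.4; c'Δl = 12.26; W sinα = 152.5
Slice 5: Δl = 1.4/cos36.6° = 1.744 m; N'_5 = 155·cos36.6° = 124.4; c'Δl = 6.80; W sinα = 92.4
Slice 6: Δl = 2.6/cos47.0° = 3.812 m; N'_6 = 207·cos47.0° = 141.2; c'Δl = 14.87; W sinα = 151.4
Slice 7: Δl = 1.6/cos60.8° = 3.280 m; N'_7 = 47·cos60.8° = 22.9; c'Δl = 12.79; W sinα = 41.0
Σc'Δl = 73.3 kN/m; ΣN' = 965.2 kN/m; ΣW sinα = 511.7 kN/m
Resisting = 73.3 + 965.2·tan34.8° = 73.3 + 670.8 = 744.1 kN/m
FS = 744.1 / 511.7 = 1.454

FS = 1.45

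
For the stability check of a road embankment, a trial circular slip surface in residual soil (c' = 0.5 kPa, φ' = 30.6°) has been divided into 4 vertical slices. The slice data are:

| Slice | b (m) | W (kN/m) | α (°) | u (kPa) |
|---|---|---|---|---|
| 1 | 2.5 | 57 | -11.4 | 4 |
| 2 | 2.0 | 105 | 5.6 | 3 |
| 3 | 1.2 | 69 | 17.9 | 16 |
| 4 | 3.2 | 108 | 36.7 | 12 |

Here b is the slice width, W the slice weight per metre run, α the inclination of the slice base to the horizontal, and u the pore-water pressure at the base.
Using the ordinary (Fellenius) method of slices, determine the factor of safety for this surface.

FS = 1.65

Ordinary method of slices: FS = Σ[c'·Δl_i + (W_i cosα_i − u_i·Δl_i)·tanφ'] / Σ W_i sinα_i, with Δl_i = b_i / cosα_i.
Slice 1: Δl = 2.5/cos(-11.4°) = 2.550 m; N'_1 = 57·cos(-11.4°) − 4·2.550 = 45.7; c'Δl = 1.28; W sinα = -11.3
Slice 2: Δl = 2.0/cos5.6° = 2.010 m; N'_2 = 105·cos5.6° − 3·2.010 = 98.5; c'Δl = 1.00; W sinα = 10.2
Slice 3: Δl = 1.2/cos17.9° = 1.261 m; N'_3 = 69·cos17.9° − 16·1.261 = 45.5; c'Δl = 0.63; W sinα = 21.2
Slice 4: Δl = 3.2/cos36.7° = 3.991 m; N'_4 = 108·cos36.7° − 12·3.991 = 38.7; c'Δl = 2.00; W sinα = 64.5
Σc'Δl = 4.9 kN/m; ΣN' = 228.3 kN/m; ΣW sinα = 84.7 kN/m
Resisting = 4.9 + 228.3·tan30.6° = 4.9 + 135.0 = 139.9 kN/m
FS = 139.9 / 84.7 = 1.652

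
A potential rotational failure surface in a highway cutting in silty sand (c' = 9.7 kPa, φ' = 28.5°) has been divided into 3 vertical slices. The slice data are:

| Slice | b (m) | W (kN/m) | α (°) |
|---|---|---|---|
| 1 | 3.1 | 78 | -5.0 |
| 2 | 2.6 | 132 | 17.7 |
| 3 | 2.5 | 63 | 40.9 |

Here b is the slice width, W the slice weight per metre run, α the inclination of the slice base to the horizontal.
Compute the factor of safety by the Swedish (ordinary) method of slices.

Ordinary method of slices: FS = Σ[c'·Δl_i + (W_i cosα_i)·tanφ'] / Σ W_i sinα_i, with Δl_i = b_i / cosα_i.
Slice 1: Δl = 3.1/cos(-5.0°) = 3.112 m; N'_1 = 78·cos(-5.0°) = 77.7; c'Δl = 30.18; W sinα = -6.8
Slice 2: Δl = 2.6/cos17.7° = 2.729 m; N'_2 = 132·cos17.7° = 125.8; c'Δl = 26.47; W sinα = 40.1
Slice 3: Δl = 2.5/cos40.9° = 3.308 m; N'_3 = 63·cos40.9° = 47.6; c'Δl = 32.08; W sinα = 41.2
Σc'Δl = 88.7 kN/m; ΣN' = 251.1 kN/m; ΣW sinα = 74.6 kN/m
Resisting = 88.7 + 251.1·tan28.5° = 88.7 + 136.3 = 225.1 kN/m
FS = 225.1 / 74.6 = 3.018

FS = 3.02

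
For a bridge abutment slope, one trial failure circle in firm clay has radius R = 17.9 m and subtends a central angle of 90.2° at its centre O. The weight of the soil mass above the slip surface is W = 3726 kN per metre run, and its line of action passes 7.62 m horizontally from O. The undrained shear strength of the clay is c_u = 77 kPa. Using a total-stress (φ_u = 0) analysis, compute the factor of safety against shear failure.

Taking moments about the centre O, the resisting moment is provided by the undrained shear strength acting along the arc:
Arc length L_a = R·θ = 17.9·(90.2°·π/180) = 17.9·1.5743 = 28.18 m
M_R = c_u·L_a·R = 77·28.18·17.9 = 38840.1 kN·m/m
M_D = W·d = 3726·7.62 = 28392.1 kN·m/m
FS = M_R / M_D = 38840.1 / 28392.1 = 1.368

FS = 1.37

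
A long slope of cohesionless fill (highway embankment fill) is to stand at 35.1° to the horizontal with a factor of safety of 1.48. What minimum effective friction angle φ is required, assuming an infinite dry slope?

FS = tanφ/tanβ ⇒ tanφ = FS · tanβ = 1.48 · tan35.1° = 1.0402
φ = arctan(1.0402) = 46.13°

φ = 46.1°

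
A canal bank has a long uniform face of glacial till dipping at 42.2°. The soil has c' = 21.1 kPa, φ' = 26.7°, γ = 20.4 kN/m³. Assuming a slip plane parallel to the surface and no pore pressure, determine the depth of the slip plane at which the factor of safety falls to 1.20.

z = 3.22 m

Setting FS = 1.20 in FS = [c' + γz cos²β tanφ'] / [γz sinβ cosβ] and solving for z:
z = c' / [γ cosβ (FS·sinβ − cosβ·tanφ')]
  = 21.1 / [20.4·cos42.2°·(1.20·sin42.2° − cos42.2°·tan26.7°)]
  = 21.1 / [20.4·0.7408·(1.20·0.6717 − 0.7408·0.5029)]
  = 21.1 / 6.5509 = 3.221 m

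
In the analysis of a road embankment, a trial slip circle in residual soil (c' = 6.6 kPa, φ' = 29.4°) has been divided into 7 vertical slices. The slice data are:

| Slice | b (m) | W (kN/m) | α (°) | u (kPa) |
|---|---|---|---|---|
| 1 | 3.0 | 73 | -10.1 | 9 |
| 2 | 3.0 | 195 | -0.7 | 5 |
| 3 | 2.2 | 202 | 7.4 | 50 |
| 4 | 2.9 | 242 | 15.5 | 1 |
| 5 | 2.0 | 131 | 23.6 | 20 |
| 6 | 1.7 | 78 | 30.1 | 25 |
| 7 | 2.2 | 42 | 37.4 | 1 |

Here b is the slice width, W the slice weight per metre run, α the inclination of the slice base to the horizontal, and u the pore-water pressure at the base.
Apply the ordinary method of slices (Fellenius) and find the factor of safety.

Ordinary method of slices: FS = Σ[c'·Δl_i + (W_i cosα_i − u_i·Δl_i)·tanφ'] / Σ W_i sinα_i, with Δl_i = b_i / cosα_i.
Slice 1: Δl = 3.0/cos(-10.1°) = 3.047 m; N'_1 = 73·cos(-10.1°) − 9·3.047 = 44.4; c'Δl = 20.11; W sinα = -12.8
Slice 2: Δl = 3.0/cos(-0.7°) = 3.000 m; N'_2 = 195·cos(-0.7°) − 5·3.000 = 180.0; c'Δl = 19.80; W sinα = -2.4
Slice 3: Δl = 2.2/cos7.4° = 2.218 m; N'_3 = 202·cos7.4° − 50·2.218 = 89.4; c'Δl = 14.64; W sinα = 26.0
Slice 4: Δl = 2.9/cos15.5° = 3.009 m; N'_4 = 242·cos15.5° − 1·3.009 = 230.2; c'Δl = 19.86; W sinα = 64.7
Slice 5: Δl = 2.0/cos23.6° = 2.183 m; N'_5 = 131·cos23.6° − 20·2.183 = 76.4; c'Δl = 14.40; W sinα = 52.4
Slice 6: Δl = 1.7/cos30.1° = 1.965 m; N'_6 = 78·cos30.1° − 25·1.965 = 18.4; c'Δl = 12.97; W sinα = 39.1
Slice 7: Δl = 2.2/cos37.4° = 2.769 m; N'_7 = 42·cos37.4° − 1·2.769 = 30.6; c'Δl = 18.28; W sinα = 25.5
Σc'Δl = 120.1 kN/m; ΣN' = 669.4 kN/m; ΣW sinα = 192.6 kN/m
Resisting = 120.1 + 669.4·tan29.4° = 120.1 + 377.2 = 497.2 kN/m
FS = 497.2 / 192.6 = 2.582

FS = 2.58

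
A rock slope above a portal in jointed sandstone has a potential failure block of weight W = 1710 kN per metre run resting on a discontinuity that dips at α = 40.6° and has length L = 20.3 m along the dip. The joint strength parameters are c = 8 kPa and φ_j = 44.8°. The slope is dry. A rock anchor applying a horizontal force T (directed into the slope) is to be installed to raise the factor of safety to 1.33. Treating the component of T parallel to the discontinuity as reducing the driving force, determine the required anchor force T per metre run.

T = 17 kN/m

Resolving forces along and normal to the sliding plane, with the horizontal anchor force T adding T·sinα to the effective normal force and T·cosα acting up the plane against the driving force:
FS = [cL + (W cosα + T sinα) tanφ_j] / [W sinα − T cosα]
Without the anchor: N' = 1298.4 kN/m, driving T_d = 1112.8 kN/m, resisting R = 8·20.3 + 1298.4·tan44.8° = 1451.7 kN/m, FS = 1.30.
Setting FS = 1.33 and solving for T:
1.33·(1112.8 − T cos40.6°) = 1451.7 + T sin40.6°·tan44.8°
T·(sin40.6°·tan44.8° + 1.33·cos40.6°) = 1.33·1112.8 − 1451.7
T·(0.6508·0.9930 + 1.33·0.7593) = 1480.1 − 1451.7 = 28.3
T·1.6561 = 28.3
T = 17.1 kN/m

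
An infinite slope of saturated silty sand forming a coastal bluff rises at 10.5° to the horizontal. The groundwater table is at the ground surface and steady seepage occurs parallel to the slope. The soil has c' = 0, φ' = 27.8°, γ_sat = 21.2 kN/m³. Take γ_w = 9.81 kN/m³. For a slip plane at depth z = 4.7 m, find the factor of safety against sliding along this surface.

FS = 1.53

With seepage parallel to the slope and the water table at the surface, the effective normal stress on the slip plane uses the buoyant unit weight γ' = γ_sat − γ_w while the driving shear stress uses γ_sat:
FS = [c' + γ' z cos²β tanφ'] / [γ_sat z sinβ cosβ]
(For c' = 0 this reduces to FS = (γ'/γ_sat)·tanφ'/tanβ.)
γ' = 21.2 − 9.81 = 11.39 kN/m³
Numerator = 0.0 + 11.39·4.7·cos²10.5°·tan27.8° = 0.0 + 11.39·4.7·0.9668·0.5272 = 27.287 kPa
Denominator = 21.2·4.7·sin10.5°·cos10.5° = 21.2·4.7·0.1822·0.9833 = 17.854 kPa
FS = 27.287 / 17.854 = 1.528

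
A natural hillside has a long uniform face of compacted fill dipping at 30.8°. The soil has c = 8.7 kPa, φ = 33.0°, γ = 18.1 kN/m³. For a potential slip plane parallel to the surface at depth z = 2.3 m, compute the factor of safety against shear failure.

For an infinite slope with a slip plane parallel to the surface (no pore pressure): FS = [c + γz cos²β tanφ] / [γz sinβ cosβ].
γz = 18.1·2.3 = 41.63 kN/m²
Numerator = 8.7 + 41.63·cos²30.8°·tan33.0° = 8.7 + 41.63·0.7378·0.6494 = 28.647 kPa
Denominator = 41.63·sin30.8°·cos30.8° = 41.63·0.5120·0.8590 = 18.310 kPa
FS = 28.647 / 18.310 = 1.565

FS = 1.56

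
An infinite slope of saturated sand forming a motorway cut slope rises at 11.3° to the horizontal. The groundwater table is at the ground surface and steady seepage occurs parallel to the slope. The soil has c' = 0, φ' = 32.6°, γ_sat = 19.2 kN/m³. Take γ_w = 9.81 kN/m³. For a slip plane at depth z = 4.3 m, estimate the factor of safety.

With seepage parallel to the slope and the water table at the surface, the effective normal stress on the slip plane uses the buoyant unit weight γ' = γ_sat − γ_w while the driving shear stress uses γ_sat:
FS = [c' + γ' z cos²β tanφ'] / [γ_sat z sinβ cosβ]
(For c' = 0 this reduces to FS = (γ'/γ_sat)·tanφ'/tanβ.)
γ' = 19.2 − 9.81 = 9.39 kN/m³
Numerator = 0.0 + 9.39·4.3·cos²11.3°·tan32.6° = 0.0 + 9.39·4.3·0.9616·0.6395 = 24.831 kPa
Denominator = 19.2·4.3·sin11.3°·cos11.3° = 19.2·4.3·0.1959·0.9806 = 15.864 kPa
FS = 24.831 / 15.864 = 1.565

FS = 1.57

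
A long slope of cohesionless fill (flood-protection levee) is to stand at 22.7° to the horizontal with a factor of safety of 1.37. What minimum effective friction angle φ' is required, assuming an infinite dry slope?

FS = tanφ'/tanβ ⇒ tanφ' = FS · tanβ = 1.37 · tan22.7° = 0.5731
φ' = arctan(0.5731) = 29.82°

φ' = 29.8°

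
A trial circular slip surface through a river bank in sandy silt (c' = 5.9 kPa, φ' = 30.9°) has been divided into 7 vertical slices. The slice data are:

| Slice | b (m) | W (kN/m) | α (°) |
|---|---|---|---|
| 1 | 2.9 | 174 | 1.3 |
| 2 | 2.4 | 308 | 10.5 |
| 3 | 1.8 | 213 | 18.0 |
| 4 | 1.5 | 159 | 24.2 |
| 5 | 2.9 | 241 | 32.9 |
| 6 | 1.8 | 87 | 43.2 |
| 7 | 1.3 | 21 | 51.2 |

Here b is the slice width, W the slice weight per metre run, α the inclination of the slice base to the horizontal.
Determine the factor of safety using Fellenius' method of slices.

Ordinary method of slices: FS = Σ[c'·Δl_i + (W_i cosα_i)·tanφ'] / Σ W_i sinα_i, with Δl_i = b_i / cosα_i.
Slice 1: Δl = 2.9/cos1.3° = 2.901 m; N'_1 = 174·cos1.3° = 174.0; c'Δl = 17.11; W sinα = 3.9
Slice 2: Δl = 2.4/cos10.5° = 2.441 m; N'_2 = 308·cos10.5° = 302.8; c'Δl = 14.40; W sinα = 56.1
Slice 3: Δl = 1.8/cos18.0° = 1.893 m; N'_3 = 213·cos18.0° = 202.6; c'Δl = 11.17; W sinα = 65.8
Slice 4: Δl = 1.5/cos24.2° = 1.645 m; N'_4 = 159·cos24.2° = 145.0; c'Δl = 9.70; W sinα = 65.2
Slice 5: Δl = 2.9/cos32.9° = 3.454 m; N'_5 = 241·cos32.9° = 202.3; c'Δl = 20.38; W sinα = 130.9
Slice 6: Δl = 1.8/cos43.2° = 2.469 m; N'_6 = 87·cos43.2° = 63.4; c'Δl = 14.57; W sinα = 59.6
Slice 7: Δl = 1.3/cos51.2° = 2.075 m; N'_7 = 21·cos51.2° = 13.2; c'Δl = 12.24; W sinα = 16.4
Σc'Δl = 99.6 kN/m; ΣN' = 1103.3 kN/m; ΣW sinα = 397.9 kN/m
Resisting = 99.6 + 1103.3·tan30.9° = 99.6 + 660.3 = 759.9 kN/m
FS = 759.9 / 397.9 = 1.910

FS = 1.91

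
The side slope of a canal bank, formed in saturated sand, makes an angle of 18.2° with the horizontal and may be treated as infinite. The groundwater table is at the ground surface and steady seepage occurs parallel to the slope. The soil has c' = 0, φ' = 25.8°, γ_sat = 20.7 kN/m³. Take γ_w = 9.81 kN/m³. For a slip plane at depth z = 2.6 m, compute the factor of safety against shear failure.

With seepage parallel to the slope and the water table at the surface, the effective normal stress on the slip plane uses the buoyant unit weight γ' = γ_sat − γ_w while the driving shear stress uses γ_sat:
FS = [c' + γ' z cos²β tanφ'] / [γ_sat z sinβ cosβ]
(For c' = 0 this reduces to FS = (γ'/γ_sat)·tanφ'/tanβ.)
γ' = 20.7 − 9.81 = 10.89 kN/m³
Numerator = 0.0 + 10.89·2.6·cos²18.2°·tan25.8° = 0.0 + 10.89·2.6·0.9024·0.4834 = 12.352 kPa
Denominator = 20.7·2.6·sin18.2°·cos18.2° = 20.7·2.6·0.3123·0.9500 = 15.969 kPa
FS = 12.352 / 15.969 = 0.774

FS = 0.77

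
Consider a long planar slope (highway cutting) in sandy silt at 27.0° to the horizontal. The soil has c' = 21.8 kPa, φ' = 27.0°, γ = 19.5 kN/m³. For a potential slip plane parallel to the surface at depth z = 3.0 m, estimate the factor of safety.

FS = 1.92

For an infinite slope with a slip plane parallel to the surface (no pore pressure): FS = [c' + γz cos²β tanφ'] / [γz sinβ cosβ].
γz = 19.5·3.0 = 58.50 kN/m²
Numerator = 21.8 + 58.50·cos²27.0°·tan27.0° = 21.8 + 58.50·0.7939·0.5095 = 45.464 kPa
Denominator = 58.50·sin27.0°·cos27.0° = 58.50·0.4540·0.8910 = 23.664 kPa
FS = 45.464 / 23.664 = 1.921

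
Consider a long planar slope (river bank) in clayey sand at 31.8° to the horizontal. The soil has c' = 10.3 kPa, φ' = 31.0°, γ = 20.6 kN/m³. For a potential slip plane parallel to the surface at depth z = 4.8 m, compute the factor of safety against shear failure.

FS = 1.20

For an infinite slope with a slip plane parallel to the surface (no pore pressure): FS = [c' + γz cos²β tanφ'] / [γz sinβ cosβ].
γz = 20.6·4.8 = 98.88 kN/m²
Numerator = 10.3 + 98.88·cos²31.8°·tan31.0° = 10.3 + 98.88·0.7223·0.6009 = 53.215 kPa
Denominator = 98.88·sin31.8°·cos31.8° = 98.88·0.5270·0.8499 = 44.284 kPa
FS = 53.215 / 44.284 = 1.202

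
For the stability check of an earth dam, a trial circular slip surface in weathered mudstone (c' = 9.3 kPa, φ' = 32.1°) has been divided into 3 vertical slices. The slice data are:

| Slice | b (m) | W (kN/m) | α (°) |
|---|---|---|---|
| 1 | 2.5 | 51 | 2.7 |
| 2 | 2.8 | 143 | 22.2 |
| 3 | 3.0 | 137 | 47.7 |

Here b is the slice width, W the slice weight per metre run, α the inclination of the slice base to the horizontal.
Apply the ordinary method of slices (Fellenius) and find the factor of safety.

Ordinary method of slices: FS = Σ[c'·Δl_i + (W_i cosα_i)·tanφ'] / Σ W_i sinα_i, with Δl_i = b_i / cosα_i.
Slice 1: Δl = 2.5/cos2.7° = 2.503 m; N'_1 = 51·cos2.7° = 50.9; c'Δl = 23.28; W sinα = 2.4
Slice 2: Δl = 2.8/cos22.2° = 3.024 m; N'_2 = 143·cos22.2° = 132.4; c'Δl = 28.12; W sinα = 54.0
Slice 3: Δl = 3.0/cos47.7° = 4.458 m; N'_3 = 137·cos47.7° = 92.2; c'Δl = 41.46; W sinα = 101.3
Σc'Δl = 92.9 kN/m; ΣN' = 275.5 kN/m; ΣW sinα = 157.8 kN/m
Resisting = 92.9 + 275.5·tan32.1° = 92.9 + 172.8 = 265.7 kN/m
FS = 265.7 / 157.8 = 1.684

FS = 1.68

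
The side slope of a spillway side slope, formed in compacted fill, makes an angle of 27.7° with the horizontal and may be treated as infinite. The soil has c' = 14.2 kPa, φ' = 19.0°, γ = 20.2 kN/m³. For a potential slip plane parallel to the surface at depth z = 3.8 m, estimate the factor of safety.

FS = 1.11

For an infinite slope with a slip plane parallel to the surface (no pore pressure): FS = [c' + γz cos²β tanφ'] / [γz sinβ cosβ].
γz = 20.2·3.8 = 76.76 kN/m²
Numerator = 14.2 + 76.76·cos²27.7°·tan19.0° = 14.2 + 76.76·0.7839·0.3443 = 34.920 kPa
Denominator = 76.76·sin27.7°·cos27.7° = 76.76·0.4648·0.8854 = 31.592 kPa
FS = 34.920 / 31.592 = 1.105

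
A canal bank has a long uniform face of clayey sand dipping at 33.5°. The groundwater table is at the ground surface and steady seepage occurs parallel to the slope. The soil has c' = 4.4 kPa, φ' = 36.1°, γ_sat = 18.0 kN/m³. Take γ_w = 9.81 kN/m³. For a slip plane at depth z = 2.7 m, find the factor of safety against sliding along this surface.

FS = 0.70

With seepage parallel to the slope and the water table at the surface, the effective normal stress on the slip plane uses the buoyant unit weight γ' = γ_sat − γ_w while the driving shear stress uses γ_sat:
FS = [c' + γ' z cos²β tanφ'] / [γ_sat z sinβ cosβ]
γ' = 18.0 − 9.81 = 8.19 kN/m³
Numerator = 4.4 + 8.19·2.7·cos²33.5°·tan36.1° = 4.4 + 8.19·2.7·0.6954·0.7292 = 15.613 kPa
Denominator = 18.0·2.7·sin33.5°·cos33.5° = 18.0·2.7·0.5519·0.8339 = 22.368 kPa
FS = 15.613 / 22.368 = 0.698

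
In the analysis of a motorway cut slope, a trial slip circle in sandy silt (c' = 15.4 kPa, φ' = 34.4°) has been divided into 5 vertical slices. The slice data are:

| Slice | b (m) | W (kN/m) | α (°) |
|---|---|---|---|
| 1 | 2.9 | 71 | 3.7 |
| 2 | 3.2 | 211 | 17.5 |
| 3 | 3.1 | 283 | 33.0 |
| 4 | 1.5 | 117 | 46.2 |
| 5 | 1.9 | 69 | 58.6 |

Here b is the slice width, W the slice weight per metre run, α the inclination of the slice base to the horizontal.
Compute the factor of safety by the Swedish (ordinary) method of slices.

Ordinary method of slices: FS = Σ[c'·Δl_i + (W_i cosα_i)·tanφ'] / Σ W_i sinα_i, with Δl_i = b_i / cosα_i.
Slice 1: Δl = 2.9/cos3.7° = 2.906 m; N'_1 = 71·cos3.7° = 70.9; c'Δl = 44.75; W sinα = 4.6
Slice 2: Δl = 3.2/cos17.5° = 3.355 m; N'_2 = 211·cos17.5° = 201.2; c'Δl = 51.67; W sinα = 63.4
Slice 3: Δl = 3.1/cos33.0° = 3.696 m; N'_3 = 283·cos33.0° = 237.3; c'Δl = 56.92; W sinα = 154.1
Slice 4: Δl = 1.5/cos46.2° = 2.167 m; N'_4 = 117·cos46.2° = 81.0; c'Δl = 33.37; W sinα = 84.4
Slice 5: Δl = 1.9/cos58.6° = 3.647 m; N'_5 = 69·cos58.6° = 35.9; c'Δl = 56.16; W sinα = 58.9
Σc'Δl = 242.9 kN/m; ΣN' = 626.4 kN/m; ΣW sinα = 365.5 kN/m
Resisting = 242.9 + 626.4·tan34.4° = 242.9 + 428.9 = 671.8 kN/m
FS = 671.8 / 365.5 = 1.838

FS = 1.84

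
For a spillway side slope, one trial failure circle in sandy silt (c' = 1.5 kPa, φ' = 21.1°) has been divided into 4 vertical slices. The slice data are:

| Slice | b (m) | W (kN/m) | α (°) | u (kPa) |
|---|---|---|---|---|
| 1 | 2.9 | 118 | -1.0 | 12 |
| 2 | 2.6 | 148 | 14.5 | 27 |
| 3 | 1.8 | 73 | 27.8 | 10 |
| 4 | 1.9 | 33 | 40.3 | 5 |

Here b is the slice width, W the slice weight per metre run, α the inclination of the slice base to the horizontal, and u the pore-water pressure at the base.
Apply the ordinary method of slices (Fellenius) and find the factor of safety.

FS = 1.07

Ordinary method of slices: FS = Σ[c'·Δl_i + (W_i cosα_i − u_i·Δl_i)·tanφ'] / Σ W_i sinα_i, with Δl_i = b_i / cosα_i.
Slice 1: Δl = 2.9/cos(-1.0°) = 2.900 m; N'_1 = 118·cos(-1.0°) − 12·2.900 = 83.2; c'Δl = 4.35; W sinα = -2.1
Slice 2: Δl = 2.6/cos14.5° = 2.686 m; N'_2 = 148·cos14.5° − 27·2.686 = 70.8; c'Δl = 4.03; W sinα = 37.1
Slice 3: Δl = 1.8/cos27.8° = 2.035 m; N'_3 = 73·cos27.8° − 10·2.035 = 44.2; c'Δl = 3.05; W sinα = 34.0
Slice 4: Δl = 1.9/cos40.3° = 2.491 m; N'_4 = 33·cos40.3° − 5·2.491 = 12.7; c'Δl = 3.74; W sinα = 21.3
Σc'Δl = 15.2 kN/m; ΣN' = 210.9 kN/m; ΣW sinα = 90.4 kN/m
Resisting = 15.2 + 210.9·tan21.1° = 15.2 + 81.4 = 96.5 kN/m
FS = 96.5 / 90.4 = 1.068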